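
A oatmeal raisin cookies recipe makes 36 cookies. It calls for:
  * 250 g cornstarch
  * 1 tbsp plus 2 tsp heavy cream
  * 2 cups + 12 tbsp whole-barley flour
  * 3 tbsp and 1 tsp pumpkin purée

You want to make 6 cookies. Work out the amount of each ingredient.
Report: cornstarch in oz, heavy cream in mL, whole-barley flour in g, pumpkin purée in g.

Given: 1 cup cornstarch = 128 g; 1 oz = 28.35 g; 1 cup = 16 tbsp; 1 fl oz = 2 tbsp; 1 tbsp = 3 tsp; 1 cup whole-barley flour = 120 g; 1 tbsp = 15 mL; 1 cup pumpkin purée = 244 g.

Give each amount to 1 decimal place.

Scaling factor: 6/36 = 1/6.
cornstarch: 250 g × 1/6 ÷ 28.35 g/oz ≈ 1.5 oz
heavy cream: (1 tbsp + 2 tsp = 5/3 tbsp) × 1/6 × 15 mL/tbsp ≈ 4.2 mL
whole-barley flour: (2 cup + 12 tbsp = 2.75 cup) × 1/6 × 120 g/cup = 55.0 g
pumpkin purée: (3 tbsp + 1 tsp = 10/3 tbsp) × 1/6 ÷ 16 tbsp/cup × 244 g/cup ≈ 8.5 g

cornstarch: 1.5 oz; heavy cream: 4.2 mL; whole-barley flour: 55.0 g; pumpkin purée: 8.5 g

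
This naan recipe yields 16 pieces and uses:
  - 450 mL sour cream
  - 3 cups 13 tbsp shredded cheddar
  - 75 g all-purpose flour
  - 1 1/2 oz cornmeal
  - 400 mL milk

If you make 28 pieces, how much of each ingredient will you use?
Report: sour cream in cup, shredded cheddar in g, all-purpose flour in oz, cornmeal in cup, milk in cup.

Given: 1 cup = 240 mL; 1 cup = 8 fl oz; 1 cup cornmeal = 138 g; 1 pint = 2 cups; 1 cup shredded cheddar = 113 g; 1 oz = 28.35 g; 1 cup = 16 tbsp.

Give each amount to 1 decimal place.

sour cream: 3.3 cup; shredded cheddar: 753.9 g; all-purpose flour: 4.6 oz; cornmeal: 0.5 cup; milk: 2.9 cup

Scaling factor: 28/16 = 7/4 = 1.75.
sour cream: 450 mL × 7/4 ÷ 240 mL/cup ≈ 3.3 cup
shredded cheddar: (3 cup + 13 tbsp = 3.8125 cup) × 7/4 × 113 g/cup ≈ 753.9 g
all-purpose flour: 75 g × 7/4 ÷ 28.35 g/oz ≈ 4.6 oz
cornmeal: 1.5 oz × 7/4 × 28.35 g/oz ÷ 138 g/cup ≈ 0.5 cup
milk: 400 mL × 7/4 ÷ 240 mL/cup ≈ 2.9 cup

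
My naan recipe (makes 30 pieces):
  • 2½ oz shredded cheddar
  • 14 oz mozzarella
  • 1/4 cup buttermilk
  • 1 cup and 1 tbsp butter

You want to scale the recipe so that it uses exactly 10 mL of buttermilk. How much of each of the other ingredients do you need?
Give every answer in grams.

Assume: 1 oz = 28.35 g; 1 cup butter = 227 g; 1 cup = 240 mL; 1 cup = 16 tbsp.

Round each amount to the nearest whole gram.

shredded cheddar: 12 g; mozzarella: 66 g; butter: 40 g

The original recipe has 60 mL of buttermilk, so the scaling factor is 10 ÷ 60 = 1/6.
shredded cheddar: 2.5 oz × 1/6 × 28.35 g/oz ≈ 12 g
mozzarella: 14 oz × 1/6 × 28.35 g/oz ≈ 66 g
butter: (1 cup + 1 tbsp = 1.0625 cup) × 1/6 × 227 g/cup ≈ 40 g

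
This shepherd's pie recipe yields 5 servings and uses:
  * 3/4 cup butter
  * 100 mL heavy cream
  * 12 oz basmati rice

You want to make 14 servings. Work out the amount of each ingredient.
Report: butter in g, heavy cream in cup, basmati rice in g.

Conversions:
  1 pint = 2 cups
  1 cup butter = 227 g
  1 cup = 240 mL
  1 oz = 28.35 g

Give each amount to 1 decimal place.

butter: 476.7 g; heavy cream: 1.2 cup; basmati rice: 952.6 g

Scaling factor: 14/5 = 2.8.
butter: 0.75 cup × 14/5 × 227 g/cup = 476.7 g
heavy cream: 100 mL × 14/5 ÷ 240 mL/cup ≈ 1.2 cup
basmati rice: 12 oz × 14/5 × 28.35 g/oz ≈ 952.6 g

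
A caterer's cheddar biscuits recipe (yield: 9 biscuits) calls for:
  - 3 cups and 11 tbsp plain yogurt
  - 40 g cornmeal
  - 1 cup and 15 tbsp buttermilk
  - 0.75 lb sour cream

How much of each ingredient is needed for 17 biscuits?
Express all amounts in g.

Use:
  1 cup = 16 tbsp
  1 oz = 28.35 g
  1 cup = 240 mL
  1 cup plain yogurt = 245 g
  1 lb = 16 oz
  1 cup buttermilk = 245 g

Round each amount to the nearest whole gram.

Scaling factor: 17/9.
plain yogurt: (3 cup + 11 tbsp = 3.6875 cup) × 17/9 × 245 g/cup ≈ 1706 g
cornmeal: 40 g × 17/9 ≈ 76 g
buttermilk: (1 cup + 15 tbsp = 1.9375 cup) × 17/9 × 245 g/cup ≈ 897 g
sour cream: 0.75 lb × 17/9 × 16 oz/lb × 28.35 g/oz ≈ 643 g

plain yogurt: 1706 g; cornmeal: 76 g; buttermilk: 897 g; sour cream: 643 g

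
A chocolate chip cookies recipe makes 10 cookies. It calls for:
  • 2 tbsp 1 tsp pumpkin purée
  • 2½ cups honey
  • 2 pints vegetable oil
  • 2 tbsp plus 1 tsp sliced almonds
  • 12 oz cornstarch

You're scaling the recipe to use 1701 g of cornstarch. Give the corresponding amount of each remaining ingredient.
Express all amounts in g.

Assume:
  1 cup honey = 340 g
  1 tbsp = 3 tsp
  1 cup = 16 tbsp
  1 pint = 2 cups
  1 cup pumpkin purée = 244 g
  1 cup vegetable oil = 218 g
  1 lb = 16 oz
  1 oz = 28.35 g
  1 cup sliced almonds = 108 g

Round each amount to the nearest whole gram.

pumpkin purée: 178 g; honey: 4250 g; vegetable oil: 4360 g; sliced almonds: 79 g

The original recipe has 340.2 g of cornstarch, so the scaling factor is 1701 ÷ 340.2 = 5.
pumpkin purée: (2 tbsp + 1 tsp = 7/3 tbsp) × 5 ÷ 16 tbsp/cup × 244 g/cup ≈ 178 g
honey: 2.5 cup × 5 × 340 g/cup = 4250 g
vegetable oil: 2 pint × 5 × 2 cup/pint × 218 g/cup = 4360 g
sliced almonds: (2 tbsp + 1 tsp = 7/3 tbsp) × 5 ÷ 16 tbsp/cup × 108 g/cup ≈ 79 g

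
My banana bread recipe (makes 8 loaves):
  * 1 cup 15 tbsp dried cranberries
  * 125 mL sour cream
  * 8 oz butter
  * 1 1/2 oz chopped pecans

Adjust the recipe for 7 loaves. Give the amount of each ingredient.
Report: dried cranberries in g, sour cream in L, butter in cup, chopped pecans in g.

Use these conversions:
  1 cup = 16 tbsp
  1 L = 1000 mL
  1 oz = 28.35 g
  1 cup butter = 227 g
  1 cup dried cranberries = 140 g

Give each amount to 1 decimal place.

Scaling factor: 7/8 = 0.875.
dried cranberries: (1 cup + 15 tbsp = 1.9375 cup) × 7/8 × 140 g/cup ≈ 237.3 g
sour cream: 125 mL × 7/8 ÷ 1000 mL/L ≈ 0.1 L
butter: 8 oz × 7/8 × 28.35 g/oz ÷ 227 g/cup ≈ 0.9 cup
chopped pecans: 1.5 oz × 7/8 × 28.35 g/oz ≈ 37.2 g

dried cranberries: 237.3 g; sour cream: 0.1 L; butter: 0.9 cup; chopped pecans: 37.2 g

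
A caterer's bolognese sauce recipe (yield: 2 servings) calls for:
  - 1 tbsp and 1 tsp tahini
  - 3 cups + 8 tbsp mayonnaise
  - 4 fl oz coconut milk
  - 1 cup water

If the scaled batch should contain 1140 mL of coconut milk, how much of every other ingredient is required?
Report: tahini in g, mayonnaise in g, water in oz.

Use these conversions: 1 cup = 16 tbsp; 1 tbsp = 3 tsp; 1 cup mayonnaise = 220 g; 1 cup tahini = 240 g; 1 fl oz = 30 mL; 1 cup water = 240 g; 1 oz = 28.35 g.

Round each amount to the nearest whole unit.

tahini: 190 g; mayonnaise: 7315 g; water: 80 oz

The original recipe has 120 mL of coconut milk, so the scaling factor is 1140 ÷ 120 = 19/2 = 9.5.
tahini: (1 tbsp + 1 tsp = 4/3 tbsp) × 19/2 ÷ 16 tbsp/cup × 240 g/cup = 190 g
mayonnaise: (3 cup + 8 tbsp = 3.5 cup) × 19/2 × 220 g/cup = 7315 g
water: 1 cup × 19/2 × 240 g/cup ÷ 28.35 g/oz ≈ 80 oz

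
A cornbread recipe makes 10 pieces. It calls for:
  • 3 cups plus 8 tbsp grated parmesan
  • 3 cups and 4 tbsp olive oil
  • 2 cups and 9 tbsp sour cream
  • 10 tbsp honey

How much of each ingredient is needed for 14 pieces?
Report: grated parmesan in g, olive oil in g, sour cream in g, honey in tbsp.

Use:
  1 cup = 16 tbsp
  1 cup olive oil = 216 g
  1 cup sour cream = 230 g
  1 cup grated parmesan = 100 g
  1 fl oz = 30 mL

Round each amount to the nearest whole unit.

grated parmesan: 490 g; olive oil: 983 g; sour cream: 825 g; honey: 14 tbsp

Scaling factor: 14/10 = 7/5 = 1.4.
grated parmesan: (3 cup + 8 tbsp = 3.5 cup) × 7/5 × 100 g/cup = 490 g
olive oil: (3 cup + 4 tbsp = 3.25 cup) × 7/5 × 216 g/cup ≈ 983 g
sour cream: (2 cup + 9 tbsp = 2.5625 cup) × 7/5 × 230 g/cup ≈ 825 g
honey: 10 tbsp × 7/5 = 14 tbsp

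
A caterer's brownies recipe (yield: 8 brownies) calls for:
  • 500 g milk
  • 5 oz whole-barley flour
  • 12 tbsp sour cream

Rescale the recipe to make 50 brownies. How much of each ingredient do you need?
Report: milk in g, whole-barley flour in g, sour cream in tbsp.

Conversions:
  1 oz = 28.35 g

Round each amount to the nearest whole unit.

Scaling factor: 50/8 = 25/4 = 6.25.
milk: 500 g × 25/4 = 3125 g
whole-barley flour: 5 oz × 25/4 × 28.35 g/oz ≈ 886 g
sour cream: 12 tbsp × 25/4 = 75 tbsp

milk: 3125 g; whole-barley flour: 886 g; sour cream: 75 tbsp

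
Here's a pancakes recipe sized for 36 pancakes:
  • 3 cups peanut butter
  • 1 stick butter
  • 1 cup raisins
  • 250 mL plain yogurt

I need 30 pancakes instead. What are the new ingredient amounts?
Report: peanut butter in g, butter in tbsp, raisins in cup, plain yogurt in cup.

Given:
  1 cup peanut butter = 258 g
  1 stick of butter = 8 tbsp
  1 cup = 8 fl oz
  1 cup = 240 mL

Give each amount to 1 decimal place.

Scaling factor: 30/36 = 5/6.
peanut butter: 3 cup × 5/6 × 258 g/cup = 645.0 g
butter: 1 stick × 5/6 × 8 tbsp/stick ≈ 6.7 tbsp
raisins: 1 cup × 5/6 ≈ 0.8 cup
plain yogurt: 250 mL × 5/6 ÷ 240 mL/cup ≈ 0.9 cup

peanut butter: 645.0 g; butter: 6.7 tbsp; raisins: 0.8 cup; plain yogurt: 0.9 cup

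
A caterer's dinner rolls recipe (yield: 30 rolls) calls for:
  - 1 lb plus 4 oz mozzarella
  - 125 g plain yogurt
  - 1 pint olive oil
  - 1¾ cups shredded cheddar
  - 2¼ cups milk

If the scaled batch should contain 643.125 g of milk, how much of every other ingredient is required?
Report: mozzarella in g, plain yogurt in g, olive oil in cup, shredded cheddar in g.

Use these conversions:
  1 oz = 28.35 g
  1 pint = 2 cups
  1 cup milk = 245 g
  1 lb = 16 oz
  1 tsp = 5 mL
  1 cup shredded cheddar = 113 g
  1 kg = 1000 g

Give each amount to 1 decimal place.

The original recipe has 551.25 g of milk, so the scaling factor is 643.125 ÷ 551.25 = 7/6.
mozzarella: (1 lb + 4 oz = 1.25 lb) × 7/6 × 16 oz/lb × 28.35 g/oz = 661.5 g
plain yogurt: 125 g × 7/6 ≈ 145.8 g
olive oil: 1 pint × 7/6 × 2 cup/pint ≈ 2.3 cup
shredded cheddar: 1.75 cup × 7/6 × 113 g/cup ≈ 230.7 g

mozzarella: 661.5 g; plain yogurt: 145.8 g; olive oil: 2.3 cup; shredded cheddar: 230.7 g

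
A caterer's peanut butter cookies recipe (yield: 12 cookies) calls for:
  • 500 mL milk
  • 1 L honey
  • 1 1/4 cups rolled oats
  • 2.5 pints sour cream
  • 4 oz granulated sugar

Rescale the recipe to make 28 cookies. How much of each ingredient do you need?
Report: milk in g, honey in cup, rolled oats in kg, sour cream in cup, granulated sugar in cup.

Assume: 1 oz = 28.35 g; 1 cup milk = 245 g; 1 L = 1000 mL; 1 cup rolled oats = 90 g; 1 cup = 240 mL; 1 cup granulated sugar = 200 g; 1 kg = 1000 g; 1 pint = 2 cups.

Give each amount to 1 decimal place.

milk: 1191.0 g; honey: 9.7 cup; rolled oats: 0.3 kg; sour cream: 11.7 cup; granulated sugar: 1.3 cup

Scaling factor: 28/12 = 7/3.
milk: 500 mL × 7/3 ÷ 240 mL/cup × 245 g/cup ≈ 1191.0 g
honey: 1 L × 7/3 × 1000 mL/L ÷ 240 mL/cup ≈ 9.7 cup
rolled oats: 1.25 cup × 7/3 × 90 g/cup ÷ 1000 g/kg ≈ 0.3 kg
sour cream: 2.5 pint × 7/3 × 2 cup/pint ≈ 11.7 cup
granulated sugar: 4 oz × 7/3 × 28.35 g/oz ÷ 200 g/cup ≈ 1.3 cup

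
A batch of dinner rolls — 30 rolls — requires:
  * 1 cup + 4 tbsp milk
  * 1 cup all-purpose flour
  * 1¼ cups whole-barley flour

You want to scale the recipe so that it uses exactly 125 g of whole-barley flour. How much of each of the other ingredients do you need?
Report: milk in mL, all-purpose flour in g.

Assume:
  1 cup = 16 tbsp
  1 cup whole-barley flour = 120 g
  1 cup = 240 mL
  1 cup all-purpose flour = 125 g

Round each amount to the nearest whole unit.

milk: 250 mL; all-purpose flour: 104 g

The original recipe has 150 g of whole-barley flour, so the scaling factor is 125 ÷ 150 = 5/6.
milk: (1 cup + 4 tbsp = 1.25 cup) × 5/6 × 240 mL/cup = 250 mL
all-purpose flour: 1 cup × 5/6 × 125 g/cup ≈ 104 g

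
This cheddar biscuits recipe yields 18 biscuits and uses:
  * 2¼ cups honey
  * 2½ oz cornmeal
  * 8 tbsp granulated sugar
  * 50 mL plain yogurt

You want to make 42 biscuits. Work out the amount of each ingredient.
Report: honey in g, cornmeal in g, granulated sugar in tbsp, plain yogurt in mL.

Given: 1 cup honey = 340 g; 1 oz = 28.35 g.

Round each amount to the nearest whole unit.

honey: 1785 g; cornmeal: 165 g; granulated sugar: 19 tbsp; plain yogurt: 117 mL

Scaling factor: 42/18 = 7/3.
honey: 2.25 cup × 7/3 × 340 g/cup = 1785 g
cornmeal: 2.5 oz × 7/3 × 28.35 g/oz ≈ 165 g
granulated sugar: 8 tbsp × 7/3 ≈ 19 tbsp
plain yogurt: 50 mL × 7/3 ≈ 117 mL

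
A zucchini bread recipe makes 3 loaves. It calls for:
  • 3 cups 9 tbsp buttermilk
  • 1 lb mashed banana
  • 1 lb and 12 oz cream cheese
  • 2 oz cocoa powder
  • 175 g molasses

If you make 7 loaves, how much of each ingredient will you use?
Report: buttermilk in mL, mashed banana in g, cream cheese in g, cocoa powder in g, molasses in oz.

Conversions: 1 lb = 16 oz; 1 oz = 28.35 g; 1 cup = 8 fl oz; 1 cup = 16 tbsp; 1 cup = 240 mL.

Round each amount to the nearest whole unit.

Scaling factor: 7/3.
buttermilk: (3 cup + 9 tbsp = 3.5625 cup) × 7/3 × 240 mL/cup = 1995 mL
mashed banana: 1 lb × 7/3 × 16 oz/lb × 28.35 g/oz ≈ 1058 g
cream cheese: (1 lb + 12 oz = 1.75 lb) × 7/3 × 16 oz/lb × 28.35 g/oz ≈ 1852 g
cocoa powder: 2 oz × 7/3 × 28.35 g/oz ≈ 132 g
molasses: 175 g × 7/3 ÷ 28.35 g/oz ≈ 14 oz

buttermilk: 1995 mL; mashed banana: 1058 g; cream cheese: 1852 g; cocoa powder: 132 g; molasses: 14 oz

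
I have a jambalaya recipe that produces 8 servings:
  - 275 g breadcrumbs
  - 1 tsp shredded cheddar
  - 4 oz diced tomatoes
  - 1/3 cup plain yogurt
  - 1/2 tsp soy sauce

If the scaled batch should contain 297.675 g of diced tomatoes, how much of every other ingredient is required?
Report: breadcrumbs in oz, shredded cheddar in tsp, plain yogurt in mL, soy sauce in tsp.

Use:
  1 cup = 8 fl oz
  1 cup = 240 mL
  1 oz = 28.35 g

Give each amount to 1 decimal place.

breadcrumbs: 25.5 oz; shredded cheddar: 2.6 tsp; plain yogurt: 210.0 mL; soy sauce: 1.3 tsp

The original recipe has 113.4 g of diced tomatoes, so the scaling factor is 297.675 ÷ 113.4 = 21/8 = 2.625.
breadcrumbs: 275 g × 21/8 ÷ 28.35 g/oz ≈ 25.5 oz
shredded cheddar: 1 tsp × 21/8 ≈ 2.6 tsp
plain yogurt: 1/3 cup × 21/8 × 240 mL/cup = 210.0 mL
soy sauce: 0.5 tsp × 21/8 ≈ 1.3 tsp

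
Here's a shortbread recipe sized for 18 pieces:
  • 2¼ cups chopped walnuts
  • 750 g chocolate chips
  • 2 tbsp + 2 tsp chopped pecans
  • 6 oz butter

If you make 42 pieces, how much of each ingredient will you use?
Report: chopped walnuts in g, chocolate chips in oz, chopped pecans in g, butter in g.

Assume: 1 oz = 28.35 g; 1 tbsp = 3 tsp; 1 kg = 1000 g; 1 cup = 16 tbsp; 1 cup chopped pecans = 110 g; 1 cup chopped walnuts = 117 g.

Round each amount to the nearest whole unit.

Scaling factor: 42/18 = 7/3.
chopped walnuts: 2.25 cup × 7/3 × 117 g/cup ≈ 614 g
chocolate chips: 750 g × 7/3 ÷ 28.35 g/oz ≈ 62 oz
chopped pecans: (2 tbsp + 2 tsp = 8/3 tbsp) × 7/3 ÷ 16 tbsp/cup × 110 g/cup ≈ 43 g
butter: 6 oz × 7/3 × 28.35 g/oz ≈ 397 g

chopped walnuts: 614 g; chocolate chips: 62 oz; chopped pecans: 43 g; butter: 397 g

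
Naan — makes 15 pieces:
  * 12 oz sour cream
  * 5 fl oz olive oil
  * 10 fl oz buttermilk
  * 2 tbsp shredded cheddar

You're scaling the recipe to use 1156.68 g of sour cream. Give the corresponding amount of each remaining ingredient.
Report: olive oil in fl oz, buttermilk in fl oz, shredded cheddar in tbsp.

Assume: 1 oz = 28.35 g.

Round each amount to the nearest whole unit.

The original recipe has 340.2 g of sour cream, so the scaling factor is 1156.68 ÷ 340.2 = 17/5 = 3.4.
olive oil: 5 fl oz × 17/5 = 17 fl oz
buttermilk: 10 fl oz × 17/5 = 34 fl oz
shredded cheddar: 2 tbsp × 17/5 ≈ 7 tbsp

olive oil: 17 fl oz; buttermilk: 34 fl oz; shredded cheddar: 7 tbsp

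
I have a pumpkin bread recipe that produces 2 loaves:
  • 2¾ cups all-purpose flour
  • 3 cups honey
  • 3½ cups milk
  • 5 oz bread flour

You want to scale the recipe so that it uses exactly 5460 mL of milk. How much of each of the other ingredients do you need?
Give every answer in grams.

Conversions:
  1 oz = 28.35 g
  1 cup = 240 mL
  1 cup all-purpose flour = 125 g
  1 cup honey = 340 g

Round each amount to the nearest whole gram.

The original recipe has 840 mL of milk, so the scaling factor is 5460 ÷ 840 = 13/2 = 6.5.
all-purpose flour: 2.75 cup × 13/2 × 125 g/cup ≈ 2234 g
honey: 3 cup × 13/2 × 340 g/cup = 6630 g
bread flour: 5 oz × 13/2 × 28.35 g/oz ≈ 921 g

all-purpose flour: 2234 g; honey: 6630 g; bread flour: 921 g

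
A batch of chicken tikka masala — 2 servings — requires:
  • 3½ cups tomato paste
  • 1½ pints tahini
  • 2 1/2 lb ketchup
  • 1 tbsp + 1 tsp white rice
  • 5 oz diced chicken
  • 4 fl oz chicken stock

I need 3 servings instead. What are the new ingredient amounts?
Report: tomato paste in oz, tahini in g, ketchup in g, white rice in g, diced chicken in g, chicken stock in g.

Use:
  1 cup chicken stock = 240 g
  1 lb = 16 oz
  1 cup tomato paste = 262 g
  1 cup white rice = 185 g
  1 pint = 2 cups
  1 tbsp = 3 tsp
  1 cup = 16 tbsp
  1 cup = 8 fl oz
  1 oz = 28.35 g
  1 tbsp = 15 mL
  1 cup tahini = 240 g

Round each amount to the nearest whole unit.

Scaling factor: 3/2 = 1.5.
tomato paste: 3.5 cup × 3/2 × 262 g/cup ÷ 28.35 g/oz ≈ 49 oz
tahini: 1.5 pint × 3/2 × 2 cup/pint × 240 g/cup = 1080 g
ketchup: 2.5 lb × 3/2 × 16 oz/lb × 28.35 g/oz = 1701 g
white rice: (1 tbsp + 1 tsp = 4/3 tbsp) × 3/2 ÷ 16 tbsp/cup × 185 g/cup ≈ 23 g
diced chicken: 5 oz × 3/2 × 28.35 g/oz ≈ 213 g
chicken stock: 4 fl oz × 3/2 ÷ 8 fl oz/cup × 240 g/cup = 180 g

tomato paste: 49 oz; tahini: 1080 g; ketchup: 1701 g; white rice: 23 g; diced chicken: 213 g; chicken stock: 180 g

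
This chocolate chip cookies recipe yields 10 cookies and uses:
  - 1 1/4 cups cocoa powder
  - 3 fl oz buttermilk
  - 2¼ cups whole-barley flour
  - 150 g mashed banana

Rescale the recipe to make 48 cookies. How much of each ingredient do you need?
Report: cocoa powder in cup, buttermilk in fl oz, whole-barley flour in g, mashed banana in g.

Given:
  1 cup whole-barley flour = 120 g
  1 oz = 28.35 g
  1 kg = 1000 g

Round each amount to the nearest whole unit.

cocoa powder: 6 cup; buttermilk: 14 fl oz; whole-barley flour: 1296 g; mashed banana: 720 g

Scaling factor: 48/10 = 24/5 = 4.8.
cocoa powder: 1.25 cup × 24/5 = 6 cup
buttermilk: 3 fl oz × 24/5 ≈ 14 fl oz
whole-barley flour: 2.25 cup × 24/5 × 120 g/cup = 1296 g
mashed banana: 150 g × 24/5 = 720 g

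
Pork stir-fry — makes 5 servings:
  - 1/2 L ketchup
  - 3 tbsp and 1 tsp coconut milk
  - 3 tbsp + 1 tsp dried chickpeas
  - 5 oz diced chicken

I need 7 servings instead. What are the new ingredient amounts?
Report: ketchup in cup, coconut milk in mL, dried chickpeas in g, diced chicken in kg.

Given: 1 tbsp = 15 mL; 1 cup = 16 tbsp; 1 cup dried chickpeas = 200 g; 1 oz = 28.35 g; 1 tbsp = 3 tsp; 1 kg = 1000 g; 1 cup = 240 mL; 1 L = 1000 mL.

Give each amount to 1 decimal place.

Scaling factor: 7/5 = 1.4.
ketchup: 0.5 L × 7/5 × 1000 mL/L ÷ 240 mL/cup ≈ 2.9 cup
coconut milk: (3 tbsp + 1 tsp = 10/3 tbsp) × 7/5 × 15 mL/tbsp = 70.0 mL
dried chickpeas: (3 tbsp + 1 tsp = 10/3 tbsp) × 7/5 ÷ 16 tbsp/cup × 200 g/cup ≈ 58.3 g
diced chicken: 5 oz × 7/5 × 28.35 g/oz ÷ 1000 g/kg ≈ 0.2 kg

ketchup: 2.9 cup; coconut milk: 70.0 mL; dried chickpeas: 58.3 g; diced chicken: 0.2 kg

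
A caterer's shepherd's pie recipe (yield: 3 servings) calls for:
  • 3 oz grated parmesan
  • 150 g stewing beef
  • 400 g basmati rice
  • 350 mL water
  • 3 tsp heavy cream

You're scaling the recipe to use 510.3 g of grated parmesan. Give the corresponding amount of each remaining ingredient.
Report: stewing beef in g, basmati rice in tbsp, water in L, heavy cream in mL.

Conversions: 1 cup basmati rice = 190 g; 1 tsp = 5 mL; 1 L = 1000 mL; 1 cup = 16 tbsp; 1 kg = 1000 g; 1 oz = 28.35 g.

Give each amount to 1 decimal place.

stewing beef: 900.0 g; basmati rice: 202.1 tbsp; water: 2.1 L; heavy cream: 90.0 mL

The original recipe has 85.05 g of grated parmesan, so the scaling factor is 510.3 ÷ 85.05 = 6.
stewing beef: 150 g × 6 = 900.0 g
basmati rice: 400 g × 6 ÷ 190 g/cup × 16 tbsp/cup ≈ 202.1 tbsp
water: 350 mL × 6 ÷ 1000 mL/L = 2.1 L
heavy cream: 3 tsp × 6 × 5 mL/tsp = 90.0 mL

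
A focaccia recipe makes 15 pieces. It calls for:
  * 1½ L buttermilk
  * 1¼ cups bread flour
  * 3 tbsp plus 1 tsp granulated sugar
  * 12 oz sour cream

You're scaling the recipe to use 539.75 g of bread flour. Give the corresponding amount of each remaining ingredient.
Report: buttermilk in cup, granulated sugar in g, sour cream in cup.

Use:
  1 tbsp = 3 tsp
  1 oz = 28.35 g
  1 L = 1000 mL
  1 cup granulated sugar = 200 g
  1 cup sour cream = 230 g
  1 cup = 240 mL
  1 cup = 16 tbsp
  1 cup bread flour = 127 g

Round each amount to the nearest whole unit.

The original recipe has 158.75 g of bread flour, so the scaling factor is 539.75 ÷ 158.75 = 17/5 = 3.4.
buttermilk: 1.5 L × 17/5 × 1000 mL/L ÷ 240 mL/cup ≈ 21 cup
granulated sugar: (3 tbsp + 1 tsp = 10/3 tbsp) × 17/5 ÷ 16 tbsp/cup × 200 g/cup ≈ 142 g
sour cream: 12 oz × 17/5 × 28.35 g/oz ÷ 230 g/cup ≈ 5 cup

buttermilk: 21 cup; granulated sugar: 142 g; sour cream: 5 cup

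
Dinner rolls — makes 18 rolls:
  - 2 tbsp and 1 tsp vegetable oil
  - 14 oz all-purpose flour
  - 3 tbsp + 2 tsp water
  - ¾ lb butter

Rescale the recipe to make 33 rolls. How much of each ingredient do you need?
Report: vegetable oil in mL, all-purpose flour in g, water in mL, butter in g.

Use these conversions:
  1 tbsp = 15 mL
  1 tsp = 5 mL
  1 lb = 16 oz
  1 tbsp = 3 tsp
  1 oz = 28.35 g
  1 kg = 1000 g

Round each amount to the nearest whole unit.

Scaling factor: 33/18 = 11/6.
vegetable oil: (2 tbsp + 1 tsp = 7/3 tbsp) × 11/6 × 15 mL/tbsp ≈ 64 mL
all-purpose flour: 14 oz × 11/6 × 28.35 g/oz ≈ 728 g
water: (3 tbsp + 2 tsp = 11/3 tbsp) × 11/6 × 15 mL/tbsp ≈ 101 mL
butter: 0.75 lb × 11/6 × 16 oz/lb × 28.35 g/oz ≈ 624 g

vegetable oil: 64 mL; all-purpose flour: 728 g; water: 101 mL; butter: 624 g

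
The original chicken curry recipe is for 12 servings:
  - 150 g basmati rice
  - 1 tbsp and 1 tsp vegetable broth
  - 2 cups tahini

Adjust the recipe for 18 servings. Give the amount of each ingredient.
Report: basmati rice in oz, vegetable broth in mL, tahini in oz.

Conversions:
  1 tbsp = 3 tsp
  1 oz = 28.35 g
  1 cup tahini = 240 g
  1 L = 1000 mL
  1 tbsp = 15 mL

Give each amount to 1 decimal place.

basmati rice: 7.9 oz; vegetable broth: 30.0 mL; tahini: 25.4 oz

Scaling factor: 18/12 = 3/2 = 1.5.
basmati rice: 150 g × 3/2 ÷ 28.35 g/oz ≈ 7.9 oz
vegetable broth: (1 tbsp + 1 tsp = 4/3 tbsp) × 3/2 × 15 mL/tbsp = 30.0 mL
tahini: 2 cup × 3/2 × 240 g/cup ÷ 28.35 g/oz ≈ 25.4 oz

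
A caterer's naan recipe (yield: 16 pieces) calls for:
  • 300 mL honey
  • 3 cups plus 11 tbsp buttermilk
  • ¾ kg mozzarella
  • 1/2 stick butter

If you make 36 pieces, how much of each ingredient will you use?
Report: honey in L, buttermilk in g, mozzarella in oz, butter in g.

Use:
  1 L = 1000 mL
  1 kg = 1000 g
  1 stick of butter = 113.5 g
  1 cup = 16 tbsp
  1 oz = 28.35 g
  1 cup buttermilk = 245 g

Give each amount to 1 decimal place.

honey: 0.7 L; buttermilk: 2032.7 g; mozzarella: 59.5 oz; butter: 127.7 g

Scaling factor: 36/16 = 9/4 = 2.25.
honey: 300 mL × 9/4 ÷ 1000 mL/L ≈ 0.7 L
buttermilk: (3 cup + 11 tbsp = 3.6875 cup) × 9/4 × 245 g/cup ≈ 2032.7 g
mozzarella: 0.75 kg × 9/4 × 1000 g/kg ÷ 28.35 g/oz ≈ 59.5 oz
butter: 0.5 stick × 9/4 × 113.5 g/stick ≈ 127.7 g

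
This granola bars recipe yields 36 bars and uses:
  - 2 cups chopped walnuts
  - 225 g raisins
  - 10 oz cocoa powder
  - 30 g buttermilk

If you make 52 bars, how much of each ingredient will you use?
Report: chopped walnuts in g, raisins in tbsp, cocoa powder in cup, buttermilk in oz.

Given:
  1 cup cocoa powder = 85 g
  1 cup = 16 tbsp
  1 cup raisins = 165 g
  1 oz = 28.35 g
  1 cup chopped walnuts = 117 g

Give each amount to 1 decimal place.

chopped walnuts: 338.0 g; raisins: 31.5 tbsp; cocoa powder: 4.8 cup; buttermilk: 1.5 oz

Scaling factor: 52/36 = 13/9.
chopped walnuts: 2 cup × 13/9 × 117 g/cup = 338.0 g
raisins: 225 g × 13/9 ÷ 165 g/cup × 16 tbsp/cup ≈ 31.5 tbsp
cocoa powder: 10 oz × 13/9 × 28.35 g/oz ÷ 85 g/cup ≈ 4.8 cup
buttermilk: 30 g × 13/9 ÷ 28.35 g/oz ≈ 1.5 oz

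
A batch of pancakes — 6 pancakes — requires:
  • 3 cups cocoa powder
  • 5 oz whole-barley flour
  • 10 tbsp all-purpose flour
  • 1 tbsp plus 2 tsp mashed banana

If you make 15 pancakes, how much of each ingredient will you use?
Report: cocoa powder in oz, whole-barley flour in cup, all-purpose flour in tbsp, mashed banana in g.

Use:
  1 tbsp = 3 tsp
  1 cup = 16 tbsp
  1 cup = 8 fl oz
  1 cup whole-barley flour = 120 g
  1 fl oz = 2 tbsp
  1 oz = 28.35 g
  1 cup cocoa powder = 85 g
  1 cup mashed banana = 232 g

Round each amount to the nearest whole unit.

Scaling factor: 15/6 = 5/2 = 2.5.
cocoa powder: 3 cup × 5/2 × 85 g/cup ÷ 28.35 g/oz ≈ 22 oz
whole-barley flour: 5 oz × 5/2 × 28.35 g/oz ÷ 120 g/cup ≈ 3 cup
all-purpose flour: 10 tbsp × 5/2 = 25 tbsp
mashed banana: (1 tbsp + 2 tsp = 5/3 tbsp) × 5/2 ÷ 16 tbsp/cup × 232 g/cup ≈ 60 g

cocoa powder: 22 oz; whole-barley flour: 3 cup; all-purpose flour: 25 tbsp; mashed banana: 60 g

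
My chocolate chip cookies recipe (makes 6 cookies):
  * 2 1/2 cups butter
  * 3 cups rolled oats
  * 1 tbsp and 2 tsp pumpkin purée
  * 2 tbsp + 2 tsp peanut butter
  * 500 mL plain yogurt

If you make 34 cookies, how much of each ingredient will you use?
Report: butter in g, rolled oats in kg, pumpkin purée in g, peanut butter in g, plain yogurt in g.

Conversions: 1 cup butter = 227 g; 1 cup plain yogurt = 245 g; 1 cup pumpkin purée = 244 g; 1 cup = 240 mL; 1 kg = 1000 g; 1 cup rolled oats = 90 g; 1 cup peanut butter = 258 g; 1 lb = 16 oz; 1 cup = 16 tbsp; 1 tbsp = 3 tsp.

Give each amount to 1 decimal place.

Scaling factor: 34/6 = 17/3.
butter: 2.5 cup × 17/3 × 227 g/cup ≈ 3215.8 g
rolled oats: 3 cup × 17/3 × 90 g/cup ÷ 1000 g/kg ≈ 1.5 kg
pumpkin purée: (1 tbsp + 2 tsp = 5/3 tbsp) × 17/3 ÷ 16 tbsp/cup × 244 g/cup ≈ 144.0 g
peanut butter: (2 tbsp + 2 tsp = 8/3 tbsp) × 17/3 ÷ 16 tbsp/cup × 258 g/cup ≈ 243.7 g
plain yogurt: 500 mL × 17/3 ÷ 240 mL/cup × 245 g/cup ≈ 2892.4 g

butter: 3215.8 g; rolled oats: 1.5 kg; pumpkin purée: 144.0 g; peanut butter: 243.7 g; plain yogurt: 2892.4 g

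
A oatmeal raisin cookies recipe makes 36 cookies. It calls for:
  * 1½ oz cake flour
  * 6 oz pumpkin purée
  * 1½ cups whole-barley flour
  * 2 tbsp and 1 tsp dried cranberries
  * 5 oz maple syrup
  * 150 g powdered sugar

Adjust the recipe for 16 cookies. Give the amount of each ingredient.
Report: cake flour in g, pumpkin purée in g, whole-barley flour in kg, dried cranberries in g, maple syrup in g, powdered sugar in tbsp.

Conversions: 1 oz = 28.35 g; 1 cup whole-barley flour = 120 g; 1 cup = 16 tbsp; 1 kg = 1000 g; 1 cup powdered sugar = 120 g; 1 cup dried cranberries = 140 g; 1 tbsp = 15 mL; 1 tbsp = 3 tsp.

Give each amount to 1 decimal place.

Scaling factor: 16/36 = 4/9.
cake flour: 1.5 oz × 4/9 × 28.35 g/oz = 18.9 g
pumpkin purée: 6 oz × 4/9 × 28.35 g/oz = 75.6 g
whole-barley flour: 1.5 cup × 4/9 × 120 g/cup ÷ 1000 g/kg ≈ 0.1 kg
dried cranberries: (2 tbsp + 1 tsp = 7/3 tbsp) × 4/9 ÷ 16 tbsp/cup × 140 g/cup ≈ 9.1 g
maple syrup: 5 oz × 4/9 × 28.35 g/oz = 63.0 g
powdered sugar: 150 g × 4/9 ÷ 120 g/cup × 16 tbsp/cup ≈ 8.9 tbsp

cake flour: 18.9 g; pumpkin purée: 75.6 g; whole-barley flour: 0.1 kg; dried cranberries: 9.1 g; maple syrup: 63.0 g; powdered sugar: 8.9 tbsp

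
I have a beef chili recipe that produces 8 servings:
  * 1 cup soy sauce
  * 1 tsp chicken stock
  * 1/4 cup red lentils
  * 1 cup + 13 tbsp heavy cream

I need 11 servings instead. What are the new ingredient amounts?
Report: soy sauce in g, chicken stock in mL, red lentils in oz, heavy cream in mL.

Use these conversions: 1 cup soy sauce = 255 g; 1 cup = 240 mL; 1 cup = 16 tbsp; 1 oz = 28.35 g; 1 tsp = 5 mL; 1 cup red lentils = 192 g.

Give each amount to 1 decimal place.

Scaling factor: 11/8 = 1.375.
soy sauce: 1 cup × 11/8 × 255 g/cup ≈ 350.6 g
chicken stock: 1 tsp × 11/8 × 5 mL/tsp ≈ 6.9 mL
red lentils: 0.25 cup × 11/8 × 192 g/cup ÷ 28.35 g/oz ≈ 2.3 oz
heavy cream: (1 cup + 13 tbsp = 1.8125 cup) × 11/8 × 240 mL/cup ≈ 598.1 mL

soy sauce: 350.6 g; chicken stock: 6.9 mL; red lentils: 2.3 oz; heavy cream: 598.1 mL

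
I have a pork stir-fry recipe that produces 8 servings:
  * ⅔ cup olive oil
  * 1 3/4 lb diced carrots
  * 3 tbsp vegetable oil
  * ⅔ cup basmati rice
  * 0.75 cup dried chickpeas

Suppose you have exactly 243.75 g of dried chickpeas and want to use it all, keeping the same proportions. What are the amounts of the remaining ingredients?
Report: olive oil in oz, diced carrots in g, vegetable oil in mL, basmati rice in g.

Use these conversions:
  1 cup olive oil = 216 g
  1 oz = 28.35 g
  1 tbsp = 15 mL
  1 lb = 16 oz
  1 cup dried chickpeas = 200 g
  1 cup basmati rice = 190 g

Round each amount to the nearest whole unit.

olive oil: 8 oz; diced carrots: 1290 g; vegetable oil: 73 mL; basmati rice: 206 g

The original recipe has 150 g of dried chickpeas, so the scaling factor is 243.75 ÷ 150 = 13/8 = 1.625.
olive oil: 2/3 cup × 13/8 × 216 g/cup ÷ 28.35 g/oz ≈ 8 oz
diced carrots: 1.75 lb × 13/8 × 16 oz/lb × 28.35 g/oz ≈ 1290 g
vegetable oil: 3 tbsp × 13/8 × 15 mL/tbsp ≈ 73 mL
basmati rice: 2/3 cup × 13/8 × 190 g/cup ≈ 206 g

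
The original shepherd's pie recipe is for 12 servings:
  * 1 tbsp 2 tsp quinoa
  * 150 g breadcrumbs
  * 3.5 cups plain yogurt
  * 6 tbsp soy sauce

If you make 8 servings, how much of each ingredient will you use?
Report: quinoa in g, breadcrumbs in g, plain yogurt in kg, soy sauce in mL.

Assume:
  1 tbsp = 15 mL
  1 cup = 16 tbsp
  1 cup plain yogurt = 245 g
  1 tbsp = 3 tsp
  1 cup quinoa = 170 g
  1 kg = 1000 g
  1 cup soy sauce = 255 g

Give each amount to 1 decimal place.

quinoa: 11.8 g; breadcrumbs: 100.0 g; plain yogurt: 0.6 kg; soy sauce: 60.0 mL

Scaling factor: 8/12 = 2/3.
quinoa: (1 tbsp + 2 tsp = 5/3 tbsp) × 2/3 ÷ 16 tbsp/cup × 170 g/cup ≈ 11.8 g
breadcrumbs: 150 g × 2/3 = 100.0 g
plain yogurt: 3.5 cup × 2/3 × 245 g/cup ÷ 1000 g/kg ≈ 0.6 kg
soy sauce: 6 tbsp × 2/3 × 15 mL/tbsp = 60.0 mL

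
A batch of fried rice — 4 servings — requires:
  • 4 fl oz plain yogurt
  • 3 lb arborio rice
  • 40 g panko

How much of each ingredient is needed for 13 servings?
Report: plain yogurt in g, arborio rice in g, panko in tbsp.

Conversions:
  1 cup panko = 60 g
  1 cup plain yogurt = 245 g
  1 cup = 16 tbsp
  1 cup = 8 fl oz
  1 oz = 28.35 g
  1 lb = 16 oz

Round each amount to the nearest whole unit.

plain yogurt: 398 g; arborio rice: 4423 g; panko: 35 tbsp

Scaling factor: 13/4 = 3.25.
plain yogurt: 4 fl oz × 13/4 ÷ 8 fl oz/cup × 245 g/cup ≈ 398 g
arborio rice: 3 lb × 13/4 × 16 oz/lb × 28.35 g/oz ≈ 4423 g
panko: 40 g × 13/4 ÷ 60 g/cup × 16 tbsp/cup ≈ 35 tbsp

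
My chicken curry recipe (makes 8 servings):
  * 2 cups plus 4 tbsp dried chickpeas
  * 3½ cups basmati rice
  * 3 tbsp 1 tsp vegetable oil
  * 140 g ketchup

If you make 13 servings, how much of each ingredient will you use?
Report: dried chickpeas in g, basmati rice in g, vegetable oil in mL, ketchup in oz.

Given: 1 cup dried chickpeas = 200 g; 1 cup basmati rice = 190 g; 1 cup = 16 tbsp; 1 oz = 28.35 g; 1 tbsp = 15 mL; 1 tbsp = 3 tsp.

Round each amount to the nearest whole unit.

Scaling factor: 13/8 = 1.625.
dried chickpeas: (2 cup + 4 tbsp = 2.25 cup) × 13/8 × 200 g/cup ≈ 731 g
basmati rice: 3.5 cup × 13/8 × 190 g/cup ≈ 1081 g
vegetable oil: (3 tbsp + 1 tsp = 10/3 tbsp) × 13/8 × 15 mL/tbsp ≈ 81 mL
ketchup: 140 g × 13/8 ÷ 28.35 g/oz ≈ 8 oz

dried chickpeas: 731 g; basmati rice: 1081 g; vegetable oil: 81 mL; ketchup: 8 oz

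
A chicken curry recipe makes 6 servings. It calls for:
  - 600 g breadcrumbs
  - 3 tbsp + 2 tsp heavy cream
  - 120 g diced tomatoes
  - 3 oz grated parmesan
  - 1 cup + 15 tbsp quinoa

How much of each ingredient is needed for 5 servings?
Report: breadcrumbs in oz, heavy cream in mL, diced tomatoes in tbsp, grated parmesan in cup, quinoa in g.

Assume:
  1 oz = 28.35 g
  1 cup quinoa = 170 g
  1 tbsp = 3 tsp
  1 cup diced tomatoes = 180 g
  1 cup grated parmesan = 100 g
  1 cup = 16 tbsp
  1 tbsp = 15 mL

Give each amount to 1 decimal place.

Scaling factor: 5/6.
breadcrumbs: 600 g × 5/6 ÷ 28.35 g/oz ≈ 17.6 oz
heavy cream: (3 tbsp + 2 tsp = 11/3 tbsp) × 5/6 × 15 mL/tbsp ≈ 45.8 mL
diced tomatoes: 120 g × 5/6 ÷ 180 g/cup × 16 tbsp/cup ≈ 8.9 tbsp
grated parmesan: 3 oz × 5/6 × 28.35 g/oz ÷ 100 g/cup ≈ 0.7 cup
quinoa: (1 cup + 15 tbsp = 1.9375 cup) × 5/6 × 170 g/cup ≈ 274.5 g

breadcrumbs: 17.6 oz; heavy cream: 45.8 mL; diced tomatoes: 8.9 tbsp; grated parmesan: 0.7 cup; quinoa: 274.5 g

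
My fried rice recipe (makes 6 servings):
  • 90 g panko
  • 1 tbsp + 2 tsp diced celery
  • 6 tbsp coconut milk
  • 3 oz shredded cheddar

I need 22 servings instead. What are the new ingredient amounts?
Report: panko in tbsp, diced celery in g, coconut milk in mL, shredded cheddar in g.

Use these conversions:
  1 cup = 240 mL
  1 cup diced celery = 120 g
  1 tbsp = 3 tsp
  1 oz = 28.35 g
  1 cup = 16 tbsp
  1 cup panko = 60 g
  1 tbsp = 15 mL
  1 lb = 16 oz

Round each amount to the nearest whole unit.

Scaling factor: 22/6 = 11/3.
panko: 90 g × 11/3 ÷ 60 g/cup × 16 tbsp/cup = 88 tbsp
diced celery: (1 tbsp + 2 tsp = 5/3 tbsp) × 11/3 ÷ 16 tbsp/cup × 120 g/cup ≈ 46 g
coconut milk: 6 tbsp × 11/3 × 15 mL/tbsp = 330 mL
shredded cheddar: 3 oz × 11/3 × 28.35 g/oz ≈ 312 g

panko: 88 tbsp; diced celery: 46 g; coconut milk: 330 mL; shredded cheddar: 312 g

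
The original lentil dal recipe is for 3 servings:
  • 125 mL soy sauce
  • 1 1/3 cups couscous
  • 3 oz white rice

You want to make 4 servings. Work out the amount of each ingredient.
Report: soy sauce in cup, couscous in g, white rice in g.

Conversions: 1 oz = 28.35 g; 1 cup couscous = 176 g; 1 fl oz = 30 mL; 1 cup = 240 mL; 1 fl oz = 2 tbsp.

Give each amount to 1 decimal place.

Scaling factor: 4/3.
soy sauce: 125 mL × 4/3 ÷ 240 mL/cup ≈ 0.7 cup
couscous: 4/3 cup × 4/3 × 176 g/cup ≈ 312.9 g
white rice: 3 oz × 4/3 × 28.35 g/oz = 113.4 g

soy sauce: 0.7 cup; couscous: 312.9 g; white rice: 113.4 g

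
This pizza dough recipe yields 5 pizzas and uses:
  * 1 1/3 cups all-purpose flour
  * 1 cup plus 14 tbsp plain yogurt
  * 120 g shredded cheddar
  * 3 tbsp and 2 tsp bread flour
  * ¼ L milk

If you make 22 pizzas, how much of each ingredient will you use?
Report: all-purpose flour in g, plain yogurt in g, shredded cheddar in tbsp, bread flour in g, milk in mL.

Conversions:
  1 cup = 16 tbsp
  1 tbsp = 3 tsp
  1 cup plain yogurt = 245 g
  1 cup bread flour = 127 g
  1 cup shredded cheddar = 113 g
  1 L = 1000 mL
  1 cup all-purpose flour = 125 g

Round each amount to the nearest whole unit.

Scaling factor: 22/5 = 4.4.
all-purpose flour: 4/3 cup × 22/5 × 125 g/cup ≈ 733 g
plain yogurt: (1 cup + 14 tbsp = 1.875 cup) × 22/5 × 245 g/cup ≈ 2021 g
shredded cheddar: 120 g × 22/5 ÷ 113 g/cup × 16 tbsp/cup ≈ 75 tbsp
bread flour: (3 tbsp + 2 tsp = 11/3 tbsp) × 22/5 ÷ 16 tbsp/cup × 127 g/cup ≈ 128 g
milk: 0.25 L × 22/5 × 1000 mL/L = 1100 mL

all-purpose flour: 733 g; plain yogurt: 2021 g; shredded cheddar: 75 tbsp; bread flour: 128 g; milk: 1100 mL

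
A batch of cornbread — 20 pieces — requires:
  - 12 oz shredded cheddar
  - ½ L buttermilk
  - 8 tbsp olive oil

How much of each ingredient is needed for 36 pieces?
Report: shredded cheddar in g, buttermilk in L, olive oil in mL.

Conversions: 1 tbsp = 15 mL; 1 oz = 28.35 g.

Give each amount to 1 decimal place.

Scaling factor: 36/20 = 9/5 = 1.8.
shredded cheddar: 12 oz × 9/5 × 28.35 g/oz ≈ 612.4 g
buttermilk: 0.5 L × 9/5 = 0.9 L
olive oil: 8 tbsp × 9/5 × 15 mL/tbsp = 216.0 mL

shredded cheddar: 612.4 g; buttermilk: 0.9 L; olive oil: 216.0 mL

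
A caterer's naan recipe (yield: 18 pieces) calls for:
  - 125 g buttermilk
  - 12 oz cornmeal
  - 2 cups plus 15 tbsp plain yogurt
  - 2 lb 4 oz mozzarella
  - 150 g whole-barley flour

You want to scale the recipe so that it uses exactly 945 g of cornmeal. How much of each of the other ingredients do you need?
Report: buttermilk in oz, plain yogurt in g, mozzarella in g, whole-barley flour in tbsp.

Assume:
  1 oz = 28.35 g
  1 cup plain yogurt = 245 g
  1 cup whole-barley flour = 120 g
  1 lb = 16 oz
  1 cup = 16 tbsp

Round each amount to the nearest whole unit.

The original recipe has 340.2 g of cornmeal, so the scaling factor is 945 ÷ 340.2 = 25/9.
buttermilk: 125 g × 25/9 ÷ 28.35 g/oz ≈ 12 oz
plain yogurt: (2 cup + 15 tbsp = 2.9375 cup) × 25/9 × 245 g/cup ≈ 1999 g
mozzarella: (2 lb + 4 oz = 2.25 lb) × 25/9 × 16 oz/lb × 28.35 g/oz = 2835 g
whole-barley flour: 150 g × 25/9 ÷ 120 g/cup × 16 tbsp/cup ≈ 56 tbsp

buttermilk: 12 oz; plain yogurt: 1999 g; mozzarella: 2835 g; whole-barley flour: 56 tbsp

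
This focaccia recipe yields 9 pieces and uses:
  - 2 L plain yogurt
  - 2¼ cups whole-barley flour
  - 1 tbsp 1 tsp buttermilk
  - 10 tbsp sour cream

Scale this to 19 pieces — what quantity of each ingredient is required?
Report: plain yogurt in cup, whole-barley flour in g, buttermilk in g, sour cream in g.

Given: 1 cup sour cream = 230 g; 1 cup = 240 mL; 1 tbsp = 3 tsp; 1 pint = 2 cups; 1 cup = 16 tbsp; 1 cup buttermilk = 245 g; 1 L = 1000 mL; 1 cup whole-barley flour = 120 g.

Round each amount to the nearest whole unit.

Scaling factor: 19/9.
plain yogurt: 2 L × 19/9 × 1000 mL/L ÷ 240 mL/cup ≈ 18 cup
whole-barley flour: 2.25 cup × 19/9 × 120 g/cup = 570 g
buttermilk: (1 tbsp + 1 tsp = 4/3 tbsp) × 19/9 ÷ 16 tbsp/cup × 245 g/cup ≈ 43 g
sour cream: 10 tbsp × 19/9 ÷ 16 tbsp/cup × 230 g/cup ≈ 303 g

plain yogurt: 18 cup; whole-barley flour: 570 g; buttermilk: 43 g; sour cream: 303 g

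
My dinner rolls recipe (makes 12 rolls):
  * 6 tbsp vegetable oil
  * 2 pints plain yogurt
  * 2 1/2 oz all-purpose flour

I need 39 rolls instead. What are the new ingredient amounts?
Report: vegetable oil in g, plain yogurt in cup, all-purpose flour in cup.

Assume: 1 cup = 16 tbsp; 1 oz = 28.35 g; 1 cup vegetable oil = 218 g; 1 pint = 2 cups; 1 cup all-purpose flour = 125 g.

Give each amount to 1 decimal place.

vegetable oil: 265.7 g; plain yogurt: 13.0 cup; all-purpose flour: 1.8 cup

Scaling factor: 39/12 = 13/4 = 3.25.
vegetable oil: 6 tbsp × 13/4 ÷ 16 tbsp/cup × 218 g/cup ≈ 265.7 g
plain yogurt: 2 pint × 13/4 × 2 cup/pint = 13.0 cup
all-purpose flour: 2.5 oz × 13/4 × 28.35 g/oz ÷ 125 g/cup ≈ 1.8 cup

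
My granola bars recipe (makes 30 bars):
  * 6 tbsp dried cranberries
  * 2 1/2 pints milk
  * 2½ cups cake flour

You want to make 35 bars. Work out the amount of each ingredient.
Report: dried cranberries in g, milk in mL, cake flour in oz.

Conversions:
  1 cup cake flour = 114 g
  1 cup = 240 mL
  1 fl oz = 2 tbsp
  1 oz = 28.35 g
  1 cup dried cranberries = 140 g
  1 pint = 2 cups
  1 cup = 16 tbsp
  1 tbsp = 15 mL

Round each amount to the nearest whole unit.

dried cranberries: 61 g; milk: 1400 mL; cake flour: 12 oz

Scaling factor: 35/30 = 7/6.
dried cranberries: 6 tbsp × 7/6 ÷ 16 tbsp/cup × 140 g/cup ≈ 61 g
milk: 2.5 pint × 7/6 × 2 cup/pint × 240 mL/cup = 1400 mL
cake flour: 2.5 cup × 7/6 × 114 g/cup ÷ 28.35 g/oz ≈ 12 oz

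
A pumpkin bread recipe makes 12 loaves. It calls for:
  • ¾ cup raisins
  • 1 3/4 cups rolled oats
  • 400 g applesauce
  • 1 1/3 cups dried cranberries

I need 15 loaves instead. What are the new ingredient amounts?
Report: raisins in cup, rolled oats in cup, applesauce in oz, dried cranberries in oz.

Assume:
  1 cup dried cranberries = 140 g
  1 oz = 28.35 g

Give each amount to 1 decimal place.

Scaling factor: 15/12 = 5/4 = 1.25.
raisins: 0.75 cup × 5/4 ≈ 0.9 cup
rolled oats: 1.75 cup × 5/4 ≈ 2.2 cup
applesauce: 400 g × 5/4 ÷ 28.35 g/oz ≈ 17.6 oz
dried cranberries: 4/3 cup × 5/4 × 140 g/cup ÷ 28.35 g/oz ≈ 8.2 oz

raisins: 0.9 cup; rolled oats: 2.2 cup; applesauce: 17.6 oz; dried cranberries: 8.2 oz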